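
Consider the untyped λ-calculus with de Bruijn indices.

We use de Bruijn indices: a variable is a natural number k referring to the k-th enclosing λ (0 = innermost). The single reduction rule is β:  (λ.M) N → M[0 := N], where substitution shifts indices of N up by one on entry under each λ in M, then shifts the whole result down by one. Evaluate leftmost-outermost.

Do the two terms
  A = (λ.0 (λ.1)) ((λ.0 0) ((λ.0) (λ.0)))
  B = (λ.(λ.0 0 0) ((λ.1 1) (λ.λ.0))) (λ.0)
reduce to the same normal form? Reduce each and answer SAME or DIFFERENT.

Answer: DIFFERENT — A ⇓ λ.λ.0, B ⇓ λ.0

Reduction:
Term A:
  start: (λ.0 (λ.1)) ((λ.0 0) ((λ.0) (λ.0)))
  →1  (λ.0 0) ((λ.0) (λ.0)) (λ.(λ.0 0) ((λ.0) (λ.0)))
  →2  (λ.0) (λ.0) ((λ.0) (λ.0)) (λ.(λ.0 0) ((λ.0) (λ.0)))
  →3  (λ.0) ((λ.0) (λ.0)) (λ.(λ.0 0) ((λ.0) (λ.0)))
  →4  (λ.0) (λ.0) (λ.(λ.0 0) ((λ.0) (λ.0)))
  →5  (λ.0) (λ.(λ.0 0) ((λ.0) (λ.0)))
  →6  λ.(λ.0 0) ((λ.0) (λ.0))
  →7  λ.(λ.0) (λ.0) ((λ.0) (λ.0))
  →8  λ.(λ.0) ((λ.0) (λ.0))
  →9  λ.(λ.0) (λ.0)
  →10  λ.λ.0

Term B:
  start: (λ.(λ.0 0 0) ((λ.1 1) (λ.λ.0))) (λ.0)
  →1  (λ.0 0 0) ((λ.(λ.0) (λ.0)) (λ.λ.0))
  →2  (λ.(λ.0) (λ.0)) (λ.λ.0) ((λ.(λ.0) (λ.0)) (λ.λ.0)) ((λ.(λ.0) (λ.0)) (λ.λ.0))
  →3  (λ.0) (λ.0) ((λ.(λ.0) (λ.0)) (λ.λ.0)) ((λ.(λ.0) (λ.0)) (λ.λ.0))
  →4  (λ.0) ((λ.(λ.0) (λ.0)) (λ.λ.0)) ((λ.(λ.0) (λ.0)) (λ.λ.0))
  →5  (λ.(λ.0) (λ.0)) (λ.λ.0) ((λ.(λ.0) (λ.0)) (λ.λ.0))
  →6  (λ.0) (λ.0) ((λ.(λ.0) (λ.0)) (λ.λ.0))
  →7  (λ.0) ((λ.(λ.0) (λ.0)) (λ.λ.0))
  →8  (λ.(λ.0) (λ.0)) (λ.λ.0)
  →9  (λ.0) (λ.0)
  →10  λ.0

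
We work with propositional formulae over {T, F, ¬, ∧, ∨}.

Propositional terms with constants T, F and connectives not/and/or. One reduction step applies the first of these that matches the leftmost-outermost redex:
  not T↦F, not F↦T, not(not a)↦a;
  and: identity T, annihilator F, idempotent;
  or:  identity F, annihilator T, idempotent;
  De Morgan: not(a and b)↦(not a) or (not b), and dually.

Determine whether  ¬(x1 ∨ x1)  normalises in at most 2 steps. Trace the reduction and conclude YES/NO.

  start: ¬(x1 ∨ x1)
  [1] ¬x1 ∧ ¬x1
  [2] ¬x1

Answer: YES — reaches normal form ¬x1 in 2 ≤ 2 steps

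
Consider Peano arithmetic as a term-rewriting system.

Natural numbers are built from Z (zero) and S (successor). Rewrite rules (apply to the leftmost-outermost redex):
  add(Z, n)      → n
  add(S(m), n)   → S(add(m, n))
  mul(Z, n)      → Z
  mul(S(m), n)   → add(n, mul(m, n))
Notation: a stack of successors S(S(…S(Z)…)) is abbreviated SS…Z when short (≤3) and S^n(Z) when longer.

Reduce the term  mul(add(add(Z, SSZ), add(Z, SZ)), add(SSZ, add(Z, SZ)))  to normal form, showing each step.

Answer: normal form = S^9(Z)  (in 33 steps)

Reduction:
  start: mul(add(add(Z, SSZ), add(Z, SZ)), add(SSZ, add(Z, SZ)))
  step 1: mul(add(SSZ, add(Z, SZ)), add(SSZ, add(Z, SZ)))
  step 2: mul(S(add(SZ, add(Z, SZ))), add(SSZ, add(Z, SZ)))
  step 3: add(add(SSZ, add(Z, SZ)), mul(add(SZ, add(Z, SZ)), add(SSZ, add(Z, SZ))))
  step 4: add(S(add(SZ, add(Z, SZ))), mul(add(SZ, add(Z, SZ)), add(SSZ, add(Z, SZ))))
  step 5: S(add(add(SZ, add(Z, SZ)), mul(add(SZ, add(Z, SZ)), add(SSZ, add(Z, SZ)))))
  step 6: S(add(S(add(Z, add(Z, SZ))), mul(add(SZ, add(Z, SZ)), add(SSZ, add(Z, SZ)))))
  step 7: S(S(add(add(Z, add(Z, SZ)), mul(add(SZ, add(Z, SZ)), add(SSZ, add(Z, SZ))))))
  step 8: S(S(add(add(Z, SZ), mul(add(SZ, add(Z, SZ)), add(SSZ, add(Z, SZ))))))
  step 9: S(S(add(SZ, mul(add(SZ, add(Z, SZ)), add(SSZ, add(Z, SZ))))))
  step 10: S(S(S(add(Z, mul(add(SZ, add(Z, SZ)), add(SSZ, add(Z, SZ)))))))
  step 11: S(S(S(mul(add(SZ, add(Z, SZ)), add(SSZ, add(Z, SZ))))))
  step 12: S(S(S(mul(S(add(Z, add(Z, SZ))), add(SSZ, add(Z, SZ))))))
  step 13: S(S(S(add(add(SSZ, add(Z, SZ)), mul(add(Z, add(Z, SZ)), add(SSZ, add(Z, SZ)))))))
  step 14: S(S(S(add(S(add(SZ, add(Z, SZ))), mul(add(Z, add(Z, SZ)), add(SSZ, add(Z, SZ)))))))
  step 15: S(S(S(S(add(add(SZ, add(Z, SZ)), mul(add(Z, add(Z, SZ)), add(SSZ, add(Z, SZ))))))))
  step 16: S(S(S(S(add(S(add(Z, add(Z, SZ))), mul(add(Z, add(Z, SZ)), add(SSZ, add(Z, SZ))))))))
  step 17: S(S(S(S(S(add(add(Z, add(Z, SZ)), mul(add(Z, add(Z, SZ)), add(SSZ, add(Z, SZ)))))))))
  step 18: S(S(S(S(S(add(add(Z, SZ), mul(add(Z, add(Z, SZ)), add(SSZ, add(Z, SZ)))))))))
  step 19: S(S(S(S(S(add(SZ, mul(add(Z, add(Z, SZ)), add(SSZ, add(Z, SZ)))))))))
  step 20: S(S(S(S(S(S(add(Z, mul(add(Z, add(Z, SZ)), add(SSZ, add(Z, SZ))))))))))
  step 21: S(S(S(S(S(S(mul(add(Z, add(Z, SZ)), add(SSZ, add(Z, SZ)))))))))
  step 22: S(S(S(S(S(S(mul(add(Z, SZ), add(SSZ, add(Z, SZ)))))))))
  step 23: S(S(S(S(S(S(mul(SZ, add(SSZ, add(Z, SZ)))))))))
  step 24: S(S(S(S(S(S(add(add(SSZ, add(Z, SZ)), mul(Z, add(SSZ, add(Z, SZ))))))))))
  step 25: S(S(S(S(S(S(add(S(add(SZ, add(Z, SZ))), mul(Z, add(SSZ, add(Z, SZ))))))))))
  step 26: S(S(S(S(S(S(S(add(add(SZ, add(Z, SZ)), mul(Z, add(SSZ, add(Z, SZ)))))))))))
  step 27: S(S(S(S(S(S(S(add(S(add(Z, add(Z, SZ))), mul(Z, add(SSZ, add(Z, SZ)))))))))))
  step 28: S(S(S(S(S(S(S(S(add(add(Z, add(Z, SZ)), mul(Z, add(SSZ, add(Z, SZ))))))))))))
  step 29: S(S(S(S(S(S(S(S(add(add(Z, SZ), mul(Z, add(SSZ, add(Z, SZ))))))))))))
  step 30: S(S(S(S(S(S(S(S(add(SZ, mul(Z, add(SSZ, add(Z, SZ))))))))))))
  step 31: S(S(S(S(S(S(S(S(S(add(Z, mul(Z, add(SSZ, add(Z, SZ)))))))))))))
  step 32: S(S(S(S(S(S(S(S(S(mul(Z, add(SSZ, add(Z, SZ))))))))))))
  step 33: S^9(Z)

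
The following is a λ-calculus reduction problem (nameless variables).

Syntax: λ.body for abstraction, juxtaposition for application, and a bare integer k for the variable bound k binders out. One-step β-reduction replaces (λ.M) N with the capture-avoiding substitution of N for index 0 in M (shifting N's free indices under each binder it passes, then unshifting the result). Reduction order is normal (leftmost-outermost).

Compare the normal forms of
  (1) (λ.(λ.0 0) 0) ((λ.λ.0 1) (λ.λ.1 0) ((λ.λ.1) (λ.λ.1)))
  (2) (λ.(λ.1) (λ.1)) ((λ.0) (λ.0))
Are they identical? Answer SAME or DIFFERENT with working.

Answer: DIFFERENT — A ⇓ λ.λ.λ.1, B ⇓ λ.0

Reduction:
Term A:
  start: (λ.(λ.0 0) 0) ((λ.λ.0 1) (λ.λ.1 0) ((λ.λ.1) (λ.λ.1)))
  [1] (λ.0 0) ((λ.λ.0 1) (λ.λ.1 0) ((λ.λ.1) (λ.λ.1)))
  [2] (λ.λ.0 1) (λ.λ.1 0) ((λ.λ.1) (λ.λ.1)) ((λ.λ.0 1) (λ.λ.1 0) ((λ.λ.1) (λ.λ.1)))
  [3] (λ.0 (λ.λ.1 0)) ((λ.λ.1) (λ.λ.1)) ((λ.λ.0 1) (λ.λ.1 0) ((λ.λ.1) (λ.λ.1)))
  [4] (λ.λ.1) (λ.λ.1) (λ.λ.1 0) ((λ.λ.0 1) (λ.λ.1 0) ((λ.λ.1) (λ.λ.1)))
  [5] (λ.λ.λ.1) (λ.λ.1 0) ((λ.λ.0 1) (λ.λ.1 0) ((λ.λ.1) (λ.λ.1)))
  [6] (λ.λ.1) ((λ.λ.0 1) (λ.λ.1 0) ((λ.λ.1) (λ.λ.1)))
  [7] λ.(λ.λ.0 1) (λ.λ.1 0) ((λ.λ.1) (λ.λ.1))
  [8] λ.(λ.0 (λ.λ.1 0)) ((λ.λ.1) (λ.λ.1))
  [9] λ.(λ.λ.1) (λ.λ.1) (λ.λ.1 0)
  [10] λ.(λ.λ.λ.1) (λ.λ.1 0)
  [11] λ.λ.λ.1

Term B:
  start: (λ.(λ.1) (λ.1)) ((λ.0) (λ.0))
  [1] (λ.(λ.0) (λ.0)) (λ.(λ.0) (λ.0))
  [2] (λ.0) (λ.0)
  [3] λ.0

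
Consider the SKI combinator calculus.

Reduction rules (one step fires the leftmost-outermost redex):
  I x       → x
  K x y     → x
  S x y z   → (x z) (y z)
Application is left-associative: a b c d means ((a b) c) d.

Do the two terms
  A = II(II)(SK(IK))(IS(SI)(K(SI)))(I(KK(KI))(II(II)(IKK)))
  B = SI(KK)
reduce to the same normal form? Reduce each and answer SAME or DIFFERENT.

Answer: SAME — A ⇓ SI(KK), B ⇓ SI(KK)

Working:
Term A:
  start: II(II)(SK(IK))(IS(SI)(K(SI)))(I(KK(KI))(II(II)(IKK)))
  →1  I(II)(SK(IK))(IS(SI)(K(SI)))(I(KK(KI))(II(II)(IKK)))
  →2  II(SK(IK))(IS(SI)(K(SI)))(I(KK(KI))(II(II)(IKK)))
  →3  I(SK(IK))(IS(SI)(K(SI)))(I(KK(KI))(II(II)(IKK)))
  →4  SK(IK)(IS(SI)(K(SI)))(I(KK(KI))(II(II)(IKK)))
  →5  K(IS(SI)(K(SI)))(IK(IS(SI)(K(SI))))(I(KK(KI))(II(II)(IKK)))
  →6  IS(SI)(K(SI))(I(KK(KI))(II(II)(IKK)))
  →7  S(SI)(K(SI))(I(KK(KI))(II(II)(IKK)))
  →8  SI(I(KK(KI))(II(II)(IKK)))(K(SI)(I(KK(KI))(II(II)(IKK))))
  →9  I(K(SI)(I(KK(KI))(II(II)(IKK))))(I(KK(KI))(II(II)(IKK))(K(SI)(I(KK(KI))(II(II)(IKK)))))
  →10  K(SI)(I(KK(KI))(II(II)(IKK)))(I(KK(KI))(II(II)(IKK))(K(SI)(I(KK(KI))(II(II)(IKK)))))
  →11  SI(I(KK(KI))(II(II)(IKK))(K(SI)(I(KK(KI))(II(II)(IKK)))))
  →12  SI(KK(KI)(II(II)(IKK))(K(SI)(I(KK(KI))(II(II)(IKK)))))
  →13  SI(K(II(II)(IKK))(K(SI)(I(KK(KI))(II(II)(IKK)))))
  →14  SI(II(II)(IKK))
  →15  SI(I(II)(IKK))
  →16  SI(II(IKK))
  →17  SI(I(IKK))
  →18  SI(IKK)
  →19  SI(KK)

Term B:
  start: SI(KK)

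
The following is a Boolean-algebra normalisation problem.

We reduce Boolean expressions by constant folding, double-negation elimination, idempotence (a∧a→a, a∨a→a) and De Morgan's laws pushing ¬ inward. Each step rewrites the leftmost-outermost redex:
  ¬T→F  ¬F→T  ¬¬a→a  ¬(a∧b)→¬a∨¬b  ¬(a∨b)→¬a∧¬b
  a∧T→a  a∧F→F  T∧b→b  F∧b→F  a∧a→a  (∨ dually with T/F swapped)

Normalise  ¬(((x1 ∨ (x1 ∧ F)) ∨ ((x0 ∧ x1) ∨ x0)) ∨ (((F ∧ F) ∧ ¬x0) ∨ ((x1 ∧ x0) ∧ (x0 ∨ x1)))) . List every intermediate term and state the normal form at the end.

  start: ¬(((x1 ∨ (x1 ∧ F)) ∨ ((x0 ∧ x1) ∨ x0)) ∨ (((F ∧ F) ∧ ¬x0) ∨ ((x1 ∧ x0) ∧ (x0 ∨ x1))))
  step 1: ¬((x1 ∨ (x1 ∧ F)) ∨ ((x0 ∧ x1) ∨ x0)) ∧ ¬(((F ∧ F) ∧ ¬x0) ∨ ((x1 ∧ x0) ∧ (x0 ∨ x1)))
  step 2: (¬(x1 ∨ (x1 ∧ F)) ∧ ¬((x0 ∧ x1) ∨ x0)) ∧ ¬(((F ∧ F) ∧ ¬x0) ∨ ((x1 ∧ x0) ∧ (x0 ∨ x1)))
  step 3: ((¬x1 ∧ ¬(x1 ∧ F)) ∧ ¬((x0 ∧ x1) ∨ x0)) ∧ ¬(((F ∧ F) ∧ ¬x0) ∨ ((x1 ∧ x0) ∧ (x0 ∨ x1)))
  step 4: ((¬x1 ∧ (¬x1 ∨ ¬F)) ∧ ¬((x0 ∧ x1) ∨ x0)) ∧ ¬(((F ∧ F) ∧ ¬x0) ∨ ((x1 ∧ x0) ∧ (x0 ∨ x1)))
  step 5: ((¬x1 ∧ (¬x1 ∨ T)) ∧ ¬((x0 ∧ x1) ∨ x0)) ∧ ¬(((F ∧ F) ∧ ¬x0) ∨ ((x1 ∧ x0) ∧ (x0 ∨ x1)))
  step 6: ((¬x1 ∧ T) ∧ ¬((x0 ∧ x1) ∨ x0)) ∧ ¬(((F ∧ F) ∧ ¬x0) ∨ ((x1 ∧ x0) ∧ (x0 ∨ x1)))
  step 7: (¬x1 ∧ ¬((x0 ∧ x1) ∨ x0)) ∧ ¬(((F ∧ F) ∧ ¬x0) ∨ ((x1 ∧ x0) ∧ (x0 ∨ x1)))
  step 8: (¬x1 ∧ (¬(x0 ∧ x1) ∧ ¬x0)) ∧ ¬(((F ∧ F) ∧ ¬x0) ∨ ((x1 ∧ x0) ∧ (x0 ∨ x1)))
  step 9: (¬x1 ∧ ((¬x0 ∨ ¬x1) ∧ ¬x0)) ∧ ¬(((F ∧ F) ∧ ¬x0) ∨ ((x1 ∧ x0) ∧ (x0 ∨ x1)))
  step 10: (¬x1 ∧ ((¬x0 ∨ ¬x1) ∧ ¬x0)) ∧ (¬((F ∧ F) ∧ ¬x0) ∧ ¬((x1 ∧ x0) ∧ (x0 ∨ x1)))
  step 11: (¬x1 ∧ ((¬x0 ∨ ¬x1) ∧ ¬x0)) ∧ ((¬(F ∧ F) ∨ ¬¬x0) ∧ ¬((x1 ∧ x0) ∧ (x0 ∨ x1)))
  step 12: (¬x1 ∧ ((¬x0 ∨ ¬x1) ∧ ¬x0)) ∧ (((¬F ∨ ¬F) ∨ ¬¬x0) ∧ ¬((x1 ∧ x0) ∧ (x0 ∨ x1)))
  step 13: (¬x1 ∧ ((¬x0 ∨ ¬x1) ∧ ¬x0)) ∧ ((¬F ∨ ¬¬x0) ∧ ¬((x1 ∧ x0) ∧ (x0 ∨ x1)))
  step 14: (¬x1 ∧ ((¬x0 ∨ ¬x1) ∧ ¬x0)) ∧ ((T ∨ ¬¬x0) ∧ ¬((x1 ∧ x0) ∧ (x0 ∨ x1)))
  step 15: (¬x1 ∧ ((¬x0 ∨ ¬x1) ∧ ¬x0)) ∧ (T ∧ ¬((x1 ∧ x0) ∧ (x0 ∨ x1)))
  step 16: (¬x1 ∧ ((¬x0 ∨ ¬x1) ∧ ¬x0)) ∧ ¬((x1 ∧ x0) ∧ (x0 ∨ x1))
  step 17: (¬x1 ∧ ((¬x0 ∨ ¬x1) ∧ ¬x0)) ∧ (¬(x1 ∧ x0) ∨ ¬(x0 ∨ x1))
  step 18: (¬x1 ∧ ((¬x0 ∨ ¬x1) ∧ ¬x0)) ∧ ((¬x1 ∨ ¬x0) ∨ ¬(x0 ∨ x1))
  step 19: (¬x1 ∧ ((¬x0 ∨ ¬x1) ∧ ¬x0)) ∧ ((¬x1 ∨ ¬x0) ∨ (¬x0 ∧ ¬x1))

Answer: normal form = (¬x1 ∧ ((¬x0 ∨ ¬x1) ∧ ¬x0)) ∧ ((¬x1 ∨ ¬x0) ∨ (¬x0 ∧ ¬x1))  (in 19 steps)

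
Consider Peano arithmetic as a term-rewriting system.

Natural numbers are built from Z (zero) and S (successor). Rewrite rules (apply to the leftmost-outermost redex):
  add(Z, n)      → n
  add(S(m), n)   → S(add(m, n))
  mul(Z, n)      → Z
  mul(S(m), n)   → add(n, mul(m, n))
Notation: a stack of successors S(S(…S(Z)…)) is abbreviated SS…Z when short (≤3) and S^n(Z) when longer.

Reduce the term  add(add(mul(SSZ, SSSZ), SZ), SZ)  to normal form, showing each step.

Answer: normal form = S^8(Z)  (in 26 steps)

Working:
  start: add(add(mul(SSZ, SSSZ), SZ), SZ)
  step 1: add(add(add(SSSZ, mul(SZ, SSSZ)), SZ), SZ)
  step 2: add(add(S(add(SSZ, mul(SZ, SSSZ))), SZ), SZ)
  step 3: add(S(add(add(SSZ, mul(SZ, SSSZ)), SZ)), SZ)
  step 4: S(add(add(add(SSZ, mul(SZ, SSSZ)), SZ), SZ))
  step 5: S(add(add(S(add(SZ, mul(SZ, SSSZ))), SZ), SZ))
  step 6: S(add(S(add(add(SZ, mul(SZ, SSSZ)), SZ)), SZ))
  step 7: S(S(add(add(add(SZ, mul(SZ, SSSZ)), SZ), SZ)))
  step 8: S(S(add(add(S(add(Z, mul(SZ, SSSZ))), SZ), SZ)))
  step 9: S(S(add(S(add(add(Z, mul(SZ, SSSZ)), SZ)), SZ)))
  step 10: S(S(S(add(add(add(Z, mul(SZ, SSSZ)), SZ), SZ))))
  step 11: S(S(S(add(add(mul(SZ, SSSZ), SZ), SZ))))
  step 12: S(S(S(add(add(add(SSSZ, mul(Z, SSSZ)), SZ), SZ))))
  step 13: S(S(S(add(add(S(add(SSZ, mul(Z, SSSZ))), SZ), SZ))))
  step 14: S(S(S(add(S(add(add(SSZ, mul(Z, SSSZ)), SZ)), SZ))))
  step 15: S(S(S(S(add(add(add(SSZ, mul(Z, SSSZ)), SZ), SZ)))))
  step 16: S(S(S(S(add(add(S(add(SZ, mul(Z, SSSZ))), SZ), SZ)))))
  step 17: S(S(S(S(add(S(add(add(SZ, mul(Z, SSSZ)), SZ)), SZ)))))
  step 18: S(S(S(S(S(add(add(add(SZ, mul(Z, SSSZ)), SZ), SZ))))))
  step 19: S(S(S(S(S(add(add(S(add(Z, mul(Z, SSSZ))), SZ), SZ))))))
  step 20: S(S(S(S(S(add(S(add(add(Z, mul(Z, SSSZ)), SZ)), SZ))))))
  step 21: S(S(S(S(S(S(add(add(add(Z, mul(Z, SSSZ)), SZ), SZ)))))))
  step 22: S(S(S(S(S(S(add(add(mul(Z, SSSZ), SZ), SZ)))))))
  step 23: S(S(S(S(S(S(add(add(Z, SZ), SZ)))))))
  step 24: S(S(S(S(S(S(add(SZ, SZ)))))))
  step 25: S(S(S(S(S(S(S(add(Z, SZ))))))))
  step 26: S^8(Z)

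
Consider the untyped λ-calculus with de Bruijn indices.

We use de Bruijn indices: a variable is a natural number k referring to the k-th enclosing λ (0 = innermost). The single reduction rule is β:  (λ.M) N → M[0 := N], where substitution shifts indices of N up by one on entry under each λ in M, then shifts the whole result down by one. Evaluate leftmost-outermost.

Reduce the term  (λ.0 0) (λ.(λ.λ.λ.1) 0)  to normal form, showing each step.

  start: (λ.0 0) (λ.(λ.λ.λ.1) 0)
  [1] (λ.(λ.λ.λ.1) 0) (λ.(λ.λ.λ.1) 0)
  [2] (λ.λ.λ.1) (λ.(λ.λ.λ.1) 0)
  [3] λ.λ.1

Answer: normal form = λ.λ.1  (in 3 steps)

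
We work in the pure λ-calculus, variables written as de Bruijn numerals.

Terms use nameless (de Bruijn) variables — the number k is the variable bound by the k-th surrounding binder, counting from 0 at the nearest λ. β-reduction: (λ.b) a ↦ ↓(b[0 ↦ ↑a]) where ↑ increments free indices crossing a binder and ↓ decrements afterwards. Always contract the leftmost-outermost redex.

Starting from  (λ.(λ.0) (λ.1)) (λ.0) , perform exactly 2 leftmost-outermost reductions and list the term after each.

Answer: after 2 steps: λ.λ.0

Reduction:
  start: (λ.(λ.0) (λ.1)) (λ.0)
  →1  (λ.0) (λ.λ.0)
  →2  λ.λ.0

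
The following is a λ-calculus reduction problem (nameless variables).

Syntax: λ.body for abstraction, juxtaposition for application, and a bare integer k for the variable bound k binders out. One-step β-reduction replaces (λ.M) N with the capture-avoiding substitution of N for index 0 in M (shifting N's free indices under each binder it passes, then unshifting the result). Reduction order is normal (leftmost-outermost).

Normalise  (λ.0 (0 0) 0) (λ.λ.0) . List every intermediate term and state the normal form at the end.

Answer: normal form = λ.λ.0  (in 3 steps)

Reduction:
  start: (λ.0 (0 0) 0) (λ.λ.0)
  →1  (λ.λ.0) ((λ.λ.0) (λ.λ.0)) (λ.λ.0)
  →2  (λ.0) (λ.λ.0)
  →3  λ.λ.0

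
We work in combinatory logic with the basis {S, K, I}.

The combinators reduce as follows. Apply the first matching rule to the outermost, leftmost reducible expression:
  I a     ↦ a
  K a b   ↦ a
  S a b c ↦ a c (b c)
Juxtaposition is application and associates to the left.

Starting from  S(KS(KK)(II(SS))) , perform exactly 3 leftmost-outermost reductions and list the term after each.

Answer: after 3 steps: S(S(SS))

Derivation:
  start: S(KS(KK)(II(SS)))
  [1] S(S(II(SS)))
  [2] S(S(I(SS)))
  [3] S(S(SS))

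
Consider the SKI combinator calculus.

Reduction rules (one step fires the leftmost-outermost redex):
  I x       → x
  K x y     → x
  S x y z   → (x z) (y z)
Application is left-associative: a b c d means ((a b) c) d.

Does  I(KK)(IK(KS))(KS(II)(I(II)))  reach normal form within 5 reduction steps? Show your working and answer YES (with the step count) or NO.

  start: I(KK)(IK(KS))(KS(II)(I(II)))
  step 1: KK(IK(KS))(KS(II)(I(II)))
  step 2: K(KS(II)(I(II)))
  step 3: K(S(I(II)))
  step 4: K(S(II))
  step 5: K(SI)

Answer: YES — reaches normal form K(SI) in 5 ≤ 5 steps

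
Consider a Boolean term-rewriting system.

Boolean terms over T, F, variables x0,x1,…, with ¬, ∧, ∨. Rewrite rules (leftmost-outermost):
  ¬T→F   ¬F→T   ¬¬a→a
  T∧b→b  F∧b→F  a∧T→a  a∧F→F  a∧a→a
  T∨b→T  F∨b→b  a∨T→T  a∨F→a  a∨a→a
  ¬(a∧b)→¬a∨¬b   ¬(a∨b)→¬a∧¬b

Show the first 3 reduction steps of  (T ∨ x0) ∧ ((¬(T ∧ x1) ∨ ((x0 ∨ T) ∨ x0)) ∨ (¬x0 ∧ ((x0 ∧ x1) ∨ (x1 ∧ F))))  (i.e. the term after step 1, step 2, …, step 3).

  start: (T ∨ x0) ∧ ((¬(T ∧ x1) ∨ ((x0 ∨ T) ∨ x0)) ∨ (¬x0 ∧ ((x0 ∧ x1) ∨ (x1 ∧ F))))
  →1  T ∧ ((¬(T ∧ x1) ∨ ((x0 ∨ T) ∨ x0)) ∨ (¬x0 ∧ ((x0 ∧ x1) ∨ (x1 ∧ F))))
  →2  (¬(T ∧ x1) ∨ ((x0 ∨ T) ∨ x0)) ∨ (¬x0 ∧ ((x0 ∧ x1) ∨ (x1 ∧ F)))
  →3  ((¬T ∨ ¬x1) ∨ ((x0 ∨ T) ∨ x0)) ∨ (¬x0 ∧ ((x0 ∧ x1) ∨ (x1 ∧ F)))

Answer: after 3 steps: ((¬T ∨ ¬x1) ∨ ((x0 ∨ T) ∨ x0)) ∨ (¬x0 ∧ ((x0 ∧ x1) ∨ (x1 ∧ F)))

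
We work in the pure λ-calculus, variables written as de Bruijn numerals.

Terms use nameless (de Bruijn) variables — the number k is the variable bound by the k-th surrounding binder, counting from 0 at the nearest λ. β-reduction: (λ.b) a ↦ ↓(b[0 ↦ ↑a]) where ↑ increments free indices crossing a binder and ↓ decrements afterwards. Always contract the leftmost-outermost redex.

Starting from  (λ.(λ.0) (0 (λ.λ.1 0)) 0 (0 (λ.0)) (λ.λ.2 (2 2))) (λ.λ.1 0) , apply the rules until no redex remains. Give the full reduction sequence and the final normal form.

  start: (λ.(λ.0) (0 (λ.λ.1 0)) 0 (0 (λ.0)) (λ.λ.2 (2 2))) (λ.λ.1 0)
  [1] (λ.0) ((λ.λ.1 0) (λ.λ.1 0)) (λ.λ.1 0) ((λ.λ.1 0) (λ.0)) (λ.λ.(λ.λ.1 0) ((λ.λ.1 0) (λ.λ.1 0)))
  [2] (λ.λ.1 0) (λ.λ.1 0) (λ.λ.1 0) ((λ.λ.1 0) (λ.0)) (λ.λ.(λ.λ.1 0) ((λ.λ.1 0) (λ.λ.1 0)))
  [3] (λ.(λ.λ.1 0) 0) (λ.λ.1 0) ((λ.λ.1 0) (λ.0)) (λ.λ.(λ.λ.1 0) ((λ.λ.1 0) (λ.λ.1 0)))
  [4] (λ.λ.1 0) (λ.λ.1 0) ((λ.λ.1 0) (λ.0)) (λ.λ.(λ.λ.1 0) ((λ.λ.1 0) (λ.λ.1 0)))
  [5] (λ.(λ.λ.1 0) 0) ((λ.λ.1 0) (λ.0)) (λ.λ.(λ.λ.1 0) ((λ.λ.1 0) (λ.λ.1 0)))
  [6] (λ.λ.1 0) ((λ.λ.1 0) (λ.0)) (λ.λ.(λ.λ.1 0) ((λ.λ.1 0) (λ.λ.1 0)))
  [7] (λ.(λ.λ.1 0) (λ.0) 0) (λ.λ.(λ.λ.1 0) ((λ.λ.1 0) (λ.λ.1 0)))
  [8] (λ.λ.1 0) (λ.0) (λ.λ.(λ.λ.1 0) ((λ.λ.1 0) (λ.λ.1 0)))
  [9] (λ.(λ.0) 0) (λ.λ.(λ.λ.1 0) ((λ.λ.1 0) (λ.λ.1 0)))
  [10] (λ.0) (λ.λ.(λ.λ.1 0) ((λ.λ.1 0) (λ.λ.1 0)))
  [11] λ.λ.(λ.λ.1 0) ((λ.λ.1 0) (λ.λ.1 0))
  [12] λ.λ.λ.(λ.λ.1 0) (λ.λ.1 0) 0
  [13] λ.λ.λ.(λ.(λ.λ.1 0) 0) 0
  [14] λ.λ.λ.(λ.λ.1 0) 0
  [15] λ.λ.λ.λ.1 0

Answer: normal form = λ.λ.λ.λ.1 0  (in 15 steps)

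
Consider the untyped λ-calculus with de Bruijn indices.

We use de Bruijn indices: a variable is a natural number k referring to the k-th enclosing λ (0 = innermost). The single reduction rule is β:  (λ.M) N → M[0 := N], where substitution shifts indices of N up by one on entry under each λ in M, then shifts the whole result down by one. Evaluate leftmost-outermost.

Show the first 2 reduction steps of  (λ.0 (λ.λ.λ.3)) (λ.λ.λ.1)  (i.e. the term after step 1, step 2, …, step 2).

Answer: after 2 steps: λ.λ.1

Working:
  start: (λ.0 (λ.λ.λ.3)) (λ.λ.λ.1)
  [1] (λ.λ.λ.1) (λ.λ.λ.λ.λ.λ.1)
  [2] λ.λ.1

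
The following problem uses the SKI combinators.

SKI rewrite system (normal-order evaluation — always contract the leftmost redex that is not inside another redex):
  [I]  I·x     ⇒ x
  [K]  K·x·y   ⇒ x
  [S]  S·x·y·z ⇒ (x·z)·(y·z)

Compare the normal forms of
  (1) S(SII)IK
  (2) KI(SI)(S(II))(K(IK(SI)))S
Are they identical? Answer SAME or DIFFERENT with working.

Term A:
  start: S(SII)IK
  [1] SIIK(IK)
  [2] IK(IK)(IK)
  [3] K(IK)(IK)
  [4] IK
  [5] K

Term B:
  start: KI(SI)(S(II))(K(IK(SI)))S
  [1] I(S(II))(K(IK(SI)))S
  [2] S(II)(K(IK(SI)))S
  [3] IIS(K(IK(SI))S)
  [4] IS(K(IK(SI))S)
  [5] S(K(IK(SI))S)
  [6] S(IK(SI))
  [7] S(K(SI))

Answer: DIFFERENT — A ⇓ K, B ⇓ S(K(SI))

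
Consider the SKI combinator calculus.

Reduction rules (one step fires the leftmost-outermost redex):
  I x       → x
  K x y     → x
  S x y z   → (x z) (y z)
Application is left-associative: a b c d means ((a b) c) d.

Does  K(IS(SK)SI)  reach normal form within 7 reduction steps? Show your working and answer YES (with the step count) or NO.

  start: K(IS(SK)SI)
  →1  K(S(SK)SI)
  →2  K(SKI(SI))
  →3  K(K(SI)(I(SI)))
  →4  K(SI)

Answer: YES — reaches normal form K(SI) in 4 ≤ 7 steps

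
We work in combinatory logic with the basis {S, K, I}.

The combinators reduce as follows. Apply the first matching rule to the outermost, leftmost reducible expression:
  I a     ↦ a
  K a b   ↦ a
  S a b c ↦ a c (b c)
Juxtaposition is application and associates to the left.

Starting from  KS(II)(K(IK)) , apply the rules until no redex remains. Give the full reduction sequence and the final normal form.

Answer: normal form = S(KK)  (in 2 steps)

Reduction:
  start: KS(II)(K(IK))
  →1  S(K(IK))
  →2  S(KK)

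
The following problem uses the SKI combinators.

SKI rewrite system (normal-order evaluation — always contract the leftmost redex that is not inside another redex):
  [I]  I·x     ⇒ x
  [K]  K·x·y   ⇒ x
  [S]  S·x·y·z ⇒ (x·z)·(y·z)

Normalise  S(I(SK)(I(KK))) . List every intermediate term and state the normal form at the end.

  start: S(I(SK)(I(KK)))
  step 1: S(SK(I(KK)))
  step 2: S(SK(KK))

Answer: normal form = S(SK(KK))  (in 2 steps)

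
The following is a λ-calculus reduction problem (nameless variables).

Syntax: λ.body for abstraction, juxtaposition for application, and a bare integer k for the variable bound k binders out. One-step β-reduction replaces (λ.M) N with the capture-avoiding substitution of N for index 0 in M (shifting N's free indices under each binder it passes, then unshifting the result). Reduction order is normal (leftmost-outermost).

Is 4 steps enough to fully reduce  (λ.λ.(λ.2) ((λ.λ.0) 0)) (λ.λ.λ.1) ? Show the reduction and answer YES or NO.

  start: (λ.λ.(λ.2) ((λ.λ.0) 0)) (λ.λ.λ.1)
  [1] λ.(λ.λ.λ.λ.1) ((λ.λ.0) 0)
  [2] λ.λ.λ.λ.1

Answer: YES — reaches normal form λ.λ.λ.λ.1 in 2 ≤ 4 steps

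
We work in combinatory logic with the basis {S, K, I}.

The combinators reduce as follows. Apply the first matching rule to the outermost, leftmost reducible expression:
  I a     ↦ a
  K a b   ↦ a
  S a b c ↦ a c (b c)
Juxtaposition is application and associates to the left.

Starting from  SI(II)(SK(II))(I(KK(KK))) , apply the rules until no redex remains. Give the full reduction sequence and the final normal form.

Answer: normal form = K  (in 10 steps)

Reduction:
  start: SI(II)(SK(II))(I(KK(KK)))
  →1  I(SK(II))(II(SK(II)))(I(KK(KK)))
  →2  SK(II)(II(SK(II)))(I(KK(KK)))
  →3  K(II(SK(II)))(II(II(SK(II))))(I(KK(KK)))
  →4  II(SK(II))(I(KK(KK)))
  →5  I(SK(II))(I(KK(KK)))
  →6  SK(II)(I(KK(KK)))
  →7  K(I(KK(KK)))(II(I(KK(KK))))
  →8  I(KK(KK))
  →9  KK(KK)
  →10  K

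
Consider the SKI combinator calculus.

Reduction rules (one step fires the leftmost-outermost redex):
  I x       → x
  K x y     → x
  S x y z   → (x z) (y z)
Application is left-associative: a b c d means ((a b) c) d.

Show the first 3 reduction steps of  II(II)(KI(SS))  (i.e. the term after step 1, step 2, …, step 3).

  start: II(II)(KI(SS))
  →1  I(II)(KI(SS))
  →2  II(KI(SS))
  →3  I(KI(SS))

Answer: after 3 steps: I(KI(SS))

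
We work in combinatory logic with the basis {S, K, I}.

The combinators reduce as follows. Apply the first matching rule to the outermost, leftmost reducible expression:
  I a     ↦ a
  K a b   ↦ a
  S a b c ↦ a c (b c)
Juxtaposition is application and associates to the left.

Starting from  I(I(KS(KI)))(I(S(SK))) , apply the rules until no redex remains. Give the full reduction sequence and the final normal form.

  start: I(I(KS(KI)))(I(S(SK)))
  →1  I(KS(KI))(I(S(SK)))
  →2  KS(KI)(I(S(SK)))
  →3  S(I(S(SK)))
  →4  S(S(SK))

Answer: normal form = S(S(SK))  (in 4 steps)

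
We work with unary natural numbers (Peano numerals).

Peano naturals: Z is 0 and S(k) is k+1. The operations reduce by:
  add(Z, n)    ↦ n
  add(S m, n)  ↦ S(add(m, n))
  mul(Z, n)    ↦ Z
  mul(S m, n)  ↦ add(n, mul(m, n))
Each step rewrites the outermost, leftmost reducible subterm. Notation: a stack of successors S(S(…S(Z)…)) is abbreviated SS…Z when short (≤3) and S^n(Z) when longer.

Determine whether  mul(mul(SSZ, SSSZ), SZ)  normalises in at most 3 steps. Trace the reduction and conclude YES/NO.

Answer: NO — after 3 steps the term is add(SZ, mul(add(SSZ, mul(SZ, SSSZ)), SZ)), not yet normal

Working:
  start: mul(mul(SSZ, SSSZ), SZ)
  step 1: mul(add(SSSZ, mul(SZ, SSSZ)), SZ)
  step 2: mul(S(add(SSZ, mul(SZ, SSSZ))), SZ)
  step 3: add(SZ, mul(add(SSZ, mul(SZ, SSSZ)), SZ))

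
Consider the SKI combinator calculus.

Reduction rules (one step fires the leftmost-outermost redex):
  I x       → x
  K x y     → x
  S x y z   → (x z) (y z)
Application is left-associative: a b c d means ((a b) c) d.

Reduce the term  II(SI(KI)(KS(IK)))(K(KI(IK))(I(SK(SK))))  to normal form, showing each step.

  start: II(SI(KI)(KS(IK)))(K(KI(IK))(I(SK(SK))))
  step 1: I(SI(KI)(KS(IK)))(K(KI(IK))(I(SK(SK))))
  step 2: SI(KI)(KS(IK))(K(KI(IK))(I(SK(SK))))
  step 3: I(KS(IK))(KI(KS(IK)))(K(KI(IK))(I(SK(SK))))
  step 4: KS(IK)(KI(KS(IK)))(K(KI(IK))(I(SK(SK))))
  step 5: S(KI(KS(IK)))(K(KI(IK))(I(SK(SK))))
  step 6: SI(K(KI(IK))(I(SK(SK))))
  step 7: SI(KI(IK))
  step 8: SII

Answer: normal form = SII  (in 8 steps)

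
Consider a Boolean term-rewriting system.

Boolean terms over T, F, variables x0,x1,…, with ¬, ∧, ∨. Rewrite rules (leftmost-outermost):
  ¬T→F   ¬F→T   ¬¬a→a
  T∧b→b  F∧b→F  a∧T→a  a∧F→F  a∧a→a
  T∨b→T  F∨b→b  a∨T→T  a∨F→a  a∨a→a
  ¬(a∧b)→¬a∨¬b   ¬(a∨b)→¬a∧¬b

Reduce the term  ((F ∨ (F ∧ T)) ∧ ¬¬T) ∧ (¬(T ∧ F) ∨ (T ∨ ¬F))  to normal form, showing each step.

  start: ((F ∨ (F ∧ T)) ∧ ¬¬T) ∧ (¬(T ∧ F) ∨ (T ∨ ¬F))
  [1] ((F ∧ T) ∧ ¬¬T) ∧ (¬(T ∧ F) ∨ (T ∨ ¬F))
  [2] (F ∧ ¬¬T) ∧ (¬(T ∧ F) ∨ (T ∨ ¬F))
  [3] F ∧ (¬(T ∧ F) ∨ (T ∨ ¬F))
  [4] F

Answer: normal form = F  (in 4 steps)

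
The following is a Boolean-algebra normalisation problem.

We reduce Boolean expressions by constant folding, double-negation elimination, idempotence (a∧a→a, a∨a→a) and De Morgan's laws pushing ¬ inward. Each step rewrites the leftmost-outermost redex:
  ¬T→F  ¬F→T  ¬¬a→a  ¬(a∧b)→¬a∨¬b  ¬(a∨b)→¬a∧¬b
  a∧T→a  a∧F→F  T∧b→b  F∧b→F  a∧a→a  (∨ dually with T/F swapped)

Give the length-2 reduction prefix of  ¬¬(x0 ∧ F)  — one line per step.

  start: ¬¬(x0 ∧ F)
  step 1: x0 ∧ F
  step 2: F

Answer: after 2 steps: F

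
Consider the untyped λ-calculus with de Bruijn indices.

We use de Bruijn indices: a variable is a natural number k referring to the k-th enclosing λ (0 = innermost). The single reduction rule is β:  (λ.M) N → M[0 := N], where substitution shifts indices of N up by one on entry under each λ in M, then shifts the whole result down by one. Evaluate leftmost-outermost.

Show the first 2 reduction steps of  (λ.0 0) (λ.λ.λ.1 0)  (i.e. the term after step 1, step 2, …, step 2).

Answer: after 2 steps: λ.λ.1 0

Reduction:
  start: (λ.0 0) (λ.λ.λ.1 0)
  [1] (λ.λ.λ.1 0) (λ.λ.λ.1 0)
  [2] λ.λ.1 0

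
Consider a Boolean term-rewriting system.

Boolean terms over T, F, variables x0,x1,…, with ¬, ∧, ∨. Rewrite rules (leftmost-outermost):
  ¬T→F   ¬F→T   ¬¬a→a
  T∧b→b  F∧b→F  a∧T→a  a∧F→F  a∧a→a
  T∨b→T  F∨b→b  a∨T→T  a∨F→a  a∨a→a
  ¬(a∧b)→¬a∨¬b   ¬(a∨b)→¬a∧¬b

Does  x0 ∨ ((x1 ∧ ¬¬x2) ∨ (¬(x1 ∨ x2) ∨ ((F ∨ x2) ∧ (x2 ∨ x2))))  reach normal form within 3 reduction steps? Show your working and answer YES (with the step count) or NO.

Answer: NO — after 3 steps the term is x0 ∨ ((x1 ∧ x2) ∨ ((¬x1 ∧ ¬x2) ∨ (x2 ∧ (x2 ∨ x2)))), not yet normal

Working:
  start: x0 ∨ ((x1 ∧ ¬¬x2) ∨ (¬(x1 ∨ x2) ∨ ((F ∨ x2) ∧ (x2 ∨ x2))))
  step 1: x0 ∨ ((x1 ∧ x2) ∨ (¬(x1 ∨ x2) ∨ ((F ∨ x2) ∧ (x2 ∨ x2))))
  step 2: x0 ∨ ((x1 ∧ x2) ∨ ((¬x1 ∧ ¬x2) ∨ ((F ∨ x2) ∧ (x2 ∨ x2))))
  step 3: x0 ∨ ((x1 ∧ x2) ∨ ((¬x1 ∧ ¬x2) ∨ (x2 ∧ (x2 ∨ x2))))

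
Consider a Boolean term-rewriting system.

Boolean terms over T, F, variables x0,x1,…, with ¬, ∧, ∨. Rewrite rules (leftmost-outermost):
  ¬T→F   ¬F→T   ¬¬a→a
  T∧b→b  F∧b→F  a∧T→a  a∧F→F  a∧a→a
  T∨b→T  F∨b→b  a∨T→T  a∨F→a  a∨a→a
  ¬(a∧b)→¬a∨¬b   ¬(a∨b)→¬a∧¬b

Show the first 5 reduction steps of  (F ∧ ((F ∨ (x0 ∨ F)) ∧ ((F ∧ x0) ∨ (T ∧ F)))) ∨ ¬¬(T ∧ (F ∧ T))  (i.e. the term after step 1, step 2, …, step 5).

Answer: after 5 steps: F

Working:
  start: (F ∧ ((F ∨ (x0 ∨ F)) ∧ ((F ∧ x0) ∨ (T ∧ F)))) ∨ ¬¬(T ∧ (F ∧ T))
  [1] F ∨ ¬¬(T ∧ (F ∧ T))
  [2] ¬¬(T ∧ (F ∧ T))
  [3] T ∧ (F ∧ T)
  [4] F ∧ T
  [5] F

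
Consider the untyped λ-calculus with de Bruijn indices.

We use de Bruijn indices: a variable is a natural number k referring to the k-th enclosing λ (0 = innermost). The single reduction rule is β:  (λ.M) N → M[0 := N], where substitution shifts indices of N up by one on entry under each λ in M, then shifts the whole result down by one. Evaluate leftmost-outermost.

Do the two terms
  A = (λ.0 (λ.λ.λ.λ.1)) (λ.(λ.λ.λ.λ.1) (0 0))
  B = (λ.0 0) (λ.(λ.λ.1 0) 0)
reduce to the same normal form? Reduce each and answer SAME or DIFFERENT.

Term A:
  start: (λ.0 (λ.λ.λ.λ.1)) (λ.(λ.λ.λ.λ.1) (0 0))
  step 1: (λ.(λ.λ.λ.λ.1) (0 0)) (λ.λ.λ.λ.1)
  step 2: (λ.λ.λ.λ.1) ((λ.λ.λ.λ.1) (λ.λ.λ.λ.1))
  step 3: λ.λ.λ.1

Term B:
  start: (λ.0 0) (λ.(λ.λ.1 0) 0)
  step 1: (λ.(λ.λ.1 0) 0) (λ.(λ.λ.1 0) 0)
  step 2: (λ.λ.1 0) (λ.(λ.λ.1 0) 0)
  step 3: λ.(λ.(λ.λ.1 0) 0) 0
  step 4: λ.(λ.λ.1 0) 0
  step 5: λ.λ.1 0

Answer: DIFFERENT — A ⇓ λ.λ.λ.1, B ⇓ λ.λ.1 0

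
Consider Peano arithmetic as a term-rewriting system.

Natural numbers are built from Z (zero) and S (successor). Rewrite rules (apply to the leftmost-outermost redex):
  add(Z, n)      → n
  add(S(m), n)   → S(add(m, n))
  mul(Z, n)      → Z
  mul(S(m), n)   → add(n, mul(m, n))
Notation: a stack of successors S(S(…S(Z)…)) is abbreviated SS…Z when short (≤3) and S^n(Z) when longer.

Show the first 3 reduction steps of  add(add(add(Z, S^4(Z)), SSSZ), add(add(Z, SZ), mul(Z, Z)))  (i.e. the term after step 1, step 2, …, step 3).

  start: add(add(add(Z, S^4(Z)), SSSZ), add(add(Z, SZ), mul(Z, Z)))
  →1  add(add(S^4(Z), SSSZ), add(add(Z, SZ), mul(Z, Z)))
  →2  add(S(add(SSSZ, SSSZ)), add(add(Z, SZ), mul(Z, Z)))
  →3  S(add(add(SSSZ, SSSZ), add(add(Z, SZ), mul(Z, Z))))

Answer: after 3 steps: S(add(add(SSSZ, SSSZ), add(add(Z, SZ), mul(Z, Z))))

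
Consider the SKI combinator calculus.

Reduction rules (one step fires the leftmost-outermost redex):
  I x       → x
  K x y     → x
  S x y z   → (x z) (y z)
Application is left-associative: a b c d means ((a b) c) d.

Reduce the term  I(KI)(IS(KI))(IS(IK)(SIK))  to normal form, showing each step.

  start: I(KI)(IS(KI))(IS(IK)(SIK))
  →1  KI(IS(KI))(IS(IK)(SIK))
  →2  I(IS(IK)(SIK))
  →3  IS(IK)(SIK)
  →4  S(IK)(SIK)
  →5  SK(SIK)

Answer: normal form = SK(SIK)  (in 5 steps)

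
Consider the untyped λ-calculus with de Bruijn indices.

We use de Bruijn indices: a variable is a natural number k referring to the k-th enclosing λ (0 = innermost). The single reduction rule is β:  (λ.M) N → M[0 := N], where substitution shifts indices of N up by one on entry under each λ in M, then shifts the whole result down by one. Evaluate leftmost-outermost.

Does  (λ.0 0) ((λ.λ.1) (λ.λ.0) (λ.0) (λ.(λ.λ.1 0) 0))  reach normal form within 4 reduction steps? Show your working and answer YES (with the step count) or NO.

  start: (λ.0 0) ((λ.λ.1) (λ.λ.0) (λ.0) (λ.(λ.λ.1 0) 0))
  →1  (λ.λ.1) (λ.λ.0) (λ.0) (λ.(λ.λ.1 0) 0) ((λ.λ.1) (λ.λ.0) (λ.0) (λ.(λ.λ.1 0) 0))
  →2  (λ.λ.λ.0) (λ.0) (λ.(λ.λ.1 0) 0) ((λ.λ.1) (λ.λ.0) (λ.0) (λ.(λ.λ.1 0) 0))
  →3  (λ.λ.0) (λ.(λ.λ.1 0) 0) ((λ.λ.1) (λ.λ.0) (λ.0) (λ.(λ.λ.1 0) 0))
  →4  (λ.0) ((λ.λ.1) (λ.λ.0) (λ.0) (λ.(λ.λ.1 0) 0))

Answer: NO — after 4 steps the term is (λ.0) ((λ.λ.1) (λ.λ.0) (λ.0) (λ.(λ.λ.1 0) 0)), not yet normal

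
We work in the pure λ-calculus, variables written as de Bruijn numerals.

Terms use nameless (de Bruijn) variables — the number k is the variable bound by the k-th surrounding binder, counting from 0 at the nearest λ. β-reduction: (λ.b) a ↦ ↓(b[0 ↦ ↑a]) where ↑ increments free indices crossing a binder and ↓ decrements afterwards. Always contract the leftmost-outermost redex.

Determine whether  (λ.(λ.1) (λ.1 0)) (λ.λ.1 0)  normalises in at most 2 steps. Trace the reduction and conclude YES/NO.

  start: (λ.(λ.1) (λ.1 0)) (λ.λ.1 0)
  →1  (λ.λ.λ.1 0) (λ.(λ.λ.1 0) 0)
  →2  λ.λ.1 0

Answer: YES — reaches normal form λ.λ.1 0 in 2 ≤ 2 steps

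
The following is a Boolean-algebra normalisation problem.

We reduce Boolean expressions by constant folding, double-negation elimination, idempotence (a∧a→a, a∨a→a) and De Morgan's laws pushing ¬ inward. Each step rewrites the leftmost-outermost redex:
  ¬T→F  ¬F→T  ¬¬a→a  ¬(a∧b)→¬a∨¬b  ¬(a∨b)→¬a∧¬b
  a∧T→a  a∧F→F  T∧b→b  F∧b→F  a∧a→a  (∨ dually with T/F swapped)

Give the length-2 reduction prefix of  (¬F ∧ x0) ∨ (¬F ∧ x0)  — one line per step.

  start: (¬F ∧ x0) ∨ (¬F ∧ x0)
  [1] ¬F ∧ x0
  [2] T ∧ x0

Answer: after 2 steps: T ∧ x0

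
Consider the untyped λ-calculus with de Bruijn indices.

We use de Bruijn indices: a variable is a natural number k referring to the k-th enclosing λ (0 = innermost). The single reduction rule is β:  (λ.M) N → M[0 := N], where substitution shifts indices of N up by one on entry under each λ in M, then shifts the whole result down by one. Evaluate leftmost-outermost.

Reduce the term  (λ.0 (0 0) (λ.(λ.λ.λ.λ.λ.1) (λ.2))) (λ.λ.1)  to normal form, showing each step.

Answer: normal form = λ.λ.λ.1  (in 4 steps)

Working:
  start: (λ.0 (0 0) (λ.(λ.λ.λ.λ.λ.1) (λ.2))) (λ.λ.1)
  step 1: (λ.λ.1) ((λ.λ.1) (λ.λ.1)) (λ.(λ.λ.λ.λ.λ.1) (λ.λ.λ.1))
  step 2: (λ.(λ.λ.1) (λ.λ.1)) (λ.(λ.λ.λ.λ.λ.1) (λ.λ.λ.1))
  step 3: (λ.λ.1) (λ.λ.1)
  step 4: λ.λ.λ.1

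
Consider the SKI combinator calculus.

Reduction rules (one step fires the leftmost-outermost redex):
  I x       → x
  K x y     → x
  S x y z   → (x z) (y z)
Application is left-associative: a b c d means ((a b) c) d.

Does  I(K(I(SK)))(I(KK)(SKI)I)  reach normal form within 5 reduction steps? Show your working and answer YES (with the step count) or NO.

  start: I(K(I(SK)))(I(KK)(SKI)I)
  [1] K(I(SK))(I(KK)(SKI)I)
  [2] I(SK)
  [3] SK

Answer: YES — reaches normal form SK in 3 ≤ 5 steps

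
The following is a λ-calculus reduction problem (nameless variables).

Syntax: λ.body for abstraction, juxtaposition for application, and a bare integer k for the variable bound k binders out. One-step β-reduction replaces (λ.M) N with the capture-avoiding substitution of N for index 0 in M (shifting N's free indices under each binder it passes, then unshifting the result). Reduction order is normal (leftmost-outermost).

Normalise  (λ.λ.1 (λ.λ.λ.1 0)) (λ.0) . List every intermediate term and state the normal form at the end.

Answer: normal form = λ.λ.λ.λ.1 0  (in 2 steps)

Derivation:
  start: (λ.λ.1 (λ.λ.λ.1 0)) (λ.0)
  step 1: λ.(λ.0) (λ.λ.λ.1 0)
  step 2: λ.λ.λ.λ.1 0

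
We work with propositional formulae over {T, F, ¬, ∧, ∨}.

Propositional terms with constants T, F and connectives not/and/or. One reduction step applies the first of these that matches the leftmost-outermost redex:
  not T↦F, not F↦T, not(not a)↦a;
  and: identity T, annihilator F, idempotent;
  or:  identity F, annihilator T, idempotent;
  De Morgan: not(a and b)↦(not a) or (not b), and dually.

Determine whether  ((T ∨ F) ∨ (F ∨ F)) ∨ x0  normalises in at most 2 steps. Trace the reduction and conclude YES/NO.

  start: ((T ∨ F) ∨ (F ∨ F)) ∨ x0
  step 1: (T ∨ (F ∨ F)) ∨ x0
  step 2: T ∨ x0

Answer: NO — after 2 steps the term is T ∨ x0, not yet normal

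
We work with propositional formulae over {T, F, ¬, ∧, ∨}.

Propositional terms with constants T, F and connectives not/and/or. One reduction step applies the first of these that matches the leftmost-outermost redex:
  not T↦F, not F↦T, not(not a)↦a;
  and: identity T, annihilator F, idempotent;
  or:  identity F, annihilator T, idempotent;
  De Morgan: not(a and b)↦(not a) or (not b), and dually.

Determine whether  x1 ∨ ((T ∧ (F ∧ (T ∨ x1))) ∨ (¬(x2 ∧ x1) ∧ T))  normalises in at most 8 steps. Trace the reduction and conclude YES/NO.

Answer: YES — reaches normal form x1 ∨ (¬x2 ∨ ¬x1) in 5 ≤ 8 steps

Working:
  start: x1 ∨ ((T ∧ (F ∧ (T ∨ x1))) ∨ (¬(x2 ∧ x1) ∧ T))
  →1  x1 ∨ ((F ∧ (T ∨ x1)) ∨ (¬(x2 ∧ x1) ∧ T))
  →2  x1 ∨ (F ∨ (¬(x2 ∧ x1) ∧ T))
  →3  x1 ∨ (¬(x2 ∧ x1) ∧ T)
  →4  x1 ∨ ¬(x2 ∧ x1)
  →5  x1 ∨ (¬x2 ∨ ¬x1)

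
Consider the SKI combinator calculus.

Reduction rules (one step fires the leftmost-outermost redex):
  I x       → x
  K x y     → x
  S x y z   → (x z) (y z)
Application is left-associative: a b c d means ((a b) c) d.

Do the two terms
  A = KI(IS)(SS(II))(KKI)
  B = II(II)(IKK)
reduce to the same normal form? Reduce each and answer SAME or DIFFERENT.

Answer: DIFFERENT — A ⇓ SKK, B ⇓ KK

Derivation:
Term A:
  start: KI(IS)(SS(II))(KKI)
  step 1: I(SS(II))(KKI)
  step 2: SS(II)(KKI)
  step 3: S(KKI)(II(KKI))
  step 4: SK(II(KKI))
  step 5: SK(I(KKI))
  step 6: SK(KKI)
  step 7: SKK

Term B:
  start: II(II)(IKK)
  step 1: I(II)(IKK)
  step 2: II(IKK)
  step 3: I(IKK)
  step 4: IKK
  step 5: KK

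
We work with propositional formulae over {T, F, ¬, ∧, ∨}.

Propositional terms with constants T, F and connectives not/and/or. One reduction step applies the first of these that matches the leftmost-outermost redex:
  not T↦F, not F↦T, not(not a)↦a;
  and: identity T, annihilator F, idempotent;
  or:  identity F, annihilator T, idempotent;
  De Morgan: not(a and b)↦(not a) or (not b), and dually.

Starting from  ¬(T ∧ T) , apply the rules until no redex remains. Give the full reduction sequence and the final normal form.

Answer: normal form = F  (in 3 steps)

Derivation:
  start: ¬(T ∧ T)
  →1  ¬T ∨ ¬T
  →2  ¬T
  →3  F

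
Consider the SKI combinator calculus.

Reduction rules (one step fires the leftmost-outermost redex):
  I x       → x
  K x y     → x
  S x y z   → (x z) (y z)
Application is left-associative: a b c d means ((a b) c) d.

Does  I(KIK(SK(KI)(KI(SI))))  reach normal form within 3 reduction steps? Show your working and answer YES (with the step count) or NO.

  start: I(KIK(SK(KI)(KI(SI))))
  [1] KIK(SK(KI)(KI(SI)))
  [2] I(SK(KI)(KI(SI)))
  [3] SK(KI)(KI(SI))

Answer: NO — after 3 steps the term is SK(KI)(KI(SI)), not yet normal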